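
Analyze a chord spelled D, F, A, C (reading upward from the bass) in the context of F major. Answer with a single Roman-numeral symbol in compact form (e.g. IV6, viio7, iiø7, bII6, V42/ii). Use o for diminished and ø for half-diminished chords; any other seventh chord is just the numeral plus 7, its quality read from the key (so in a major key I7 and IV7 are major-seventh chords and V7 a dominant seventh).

vi7

Stacked in thirds the chord is D-F-A-C: a minor seventh chord on D.
In F major, D is the submediant; the diatonic minor seventh chord there is vi7.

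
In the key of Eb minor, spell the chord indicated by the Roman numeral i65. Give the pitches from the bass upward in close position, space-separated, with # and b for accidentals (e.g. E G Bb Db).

Gb Bb Db Eb

In Eb minor, the tonic is Eb, and the diatonic chord built there is a minor seventh chord.
Stacking thirds from Eb gives Eb-Gb-Bb-Db.
The figured bass 65 indicates first inversion, placing the third (Gb) in the bass: Gb-Bb-Db-Eb.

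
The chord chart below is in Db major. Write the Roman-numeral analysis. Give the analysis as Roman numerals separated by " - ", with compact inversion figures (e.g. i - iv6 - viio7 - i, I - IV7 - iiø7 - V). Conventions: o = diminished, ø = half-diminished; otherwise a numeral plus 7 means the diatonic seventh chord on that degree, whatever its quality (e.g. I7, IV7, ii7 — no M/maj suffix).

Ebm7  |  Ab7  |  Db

ii7 - V7 - I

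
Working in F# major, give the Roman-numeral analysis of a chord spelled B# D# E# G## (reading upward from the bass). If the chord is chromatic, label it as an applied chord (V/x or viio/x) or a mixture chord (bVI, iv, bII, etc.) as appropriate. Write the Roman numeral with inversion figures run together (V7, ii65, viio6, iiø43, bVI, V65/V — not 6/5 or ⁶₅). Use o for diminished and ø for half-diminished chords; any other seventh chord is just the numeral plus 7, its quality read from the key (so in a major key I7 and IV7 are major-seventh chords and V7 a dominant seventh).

The pitches E#-G##-B#-D# form a dominant seventh chord rooted on E#.
E# is not a diatonic chord root with this quality in F# major, but it lies a perfect fifth above A# (iii), so the chord functions as an applied dominant of iii.
With B# in the bass the chord is in second inversion, so the figured bass is 43.

V43/iii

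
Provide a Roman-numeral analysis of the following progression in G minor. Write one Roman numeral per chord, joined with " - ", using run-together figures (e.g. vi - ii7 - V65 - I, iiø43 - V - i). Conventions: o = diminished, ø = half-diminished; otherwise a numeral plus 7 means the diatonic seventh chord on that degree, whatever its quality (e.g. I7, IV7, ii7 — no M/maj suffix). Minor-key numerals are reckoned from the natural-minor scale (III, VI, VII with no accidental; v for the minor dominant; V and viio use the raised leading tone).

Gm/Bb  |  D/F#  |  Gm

i6 - V6 - i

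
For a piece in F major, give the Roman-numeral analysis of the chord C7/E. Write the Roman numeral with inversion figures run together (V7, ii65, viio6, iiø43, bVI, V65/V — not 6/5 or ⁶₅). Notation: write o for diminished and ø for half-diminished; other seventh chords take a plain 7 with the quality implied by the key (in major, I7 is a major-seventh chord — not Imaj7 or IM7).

The pitches C-E-G-Bb form a dominant seventh chord rooted on C.
C is scale degree 5 in F major, and a dominant seventh chord on that degree is written V7.
With E in the bass the chord is in first inversion, so the figured bass is 65.

V65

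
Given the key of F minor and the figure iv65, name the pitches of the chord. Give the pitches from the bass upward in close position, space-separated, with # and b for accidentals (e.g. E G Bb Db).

Db F Ab Bb

In F minor, scale degree 4 is Bb, and the diatonic chord built there is a minor seventh chord.
Stacking thirds from Bb gives Bb-Db-F-Ab.
With the 65 figure the chord is in first inversion; from the bass Db upward in close position it reads Db-F-Ab-Bb.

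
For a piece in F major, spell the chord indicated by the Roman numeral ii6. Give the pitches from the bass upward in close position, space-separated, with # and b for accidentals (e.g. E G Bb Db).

In F major, the supertonic is G, and the diatonic chord built there is a minor triad.
That chord is spelled G-Bb-D.
The figured bass 6 indicates first inversion, placing the third (Bb) in the bass: Bb-D-G.

Bb D G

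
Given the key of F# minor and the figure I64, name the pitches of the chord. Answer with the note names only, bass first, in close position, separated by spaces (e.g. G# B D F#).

C# F# A#

Scale degree 1 in F# minor is F#; here the chord built on it is altered to a major triad. I64 is the major tonic (Picardy third), borrowed from the parallel major.
So the chord is F#-A#-C#, a major triad.
The figured bass 64 indicates second inversion, placing the fifth (C#) in the bass: C#-F#-A#.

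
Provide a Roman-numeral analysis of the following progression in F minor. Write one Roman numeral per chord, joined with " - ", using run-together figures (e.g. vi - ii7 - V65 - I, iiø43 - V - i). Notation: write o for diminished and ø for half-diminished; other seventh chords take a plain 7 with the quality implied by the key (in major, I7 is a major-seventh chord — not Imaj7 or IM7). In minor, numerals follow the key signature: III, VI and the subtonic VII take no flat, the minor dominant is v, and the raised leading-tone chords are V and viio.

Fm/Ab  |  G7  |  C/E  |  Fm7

i6 - V7/V - V6 - i7

Fm/Ab: minor triad on F = scale degree 1 → i6.
G7: chromatic; G is V of V, so V7/V.
C/E: root C is the dominant; major triad there is V6.
Fm7 has root F, degree 1 in F minor, so i7.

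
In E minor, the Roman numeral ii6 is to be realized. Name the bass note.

A

ii in E minor has root F#; the chord is F#-A-C#.
The figure 6 means first inversion — the third is in the bass.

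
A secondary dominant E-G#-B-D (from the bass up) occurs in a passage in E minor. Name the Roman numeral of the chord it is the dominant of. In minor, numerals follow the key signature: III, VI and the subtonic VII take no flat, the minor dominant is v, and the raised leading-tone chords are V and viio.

The chord is a dominant seventh chord on E.
A dominant resolves down a perfect fifth: E → A. In E minor, A is scale degree 4, i.e. iv.

iv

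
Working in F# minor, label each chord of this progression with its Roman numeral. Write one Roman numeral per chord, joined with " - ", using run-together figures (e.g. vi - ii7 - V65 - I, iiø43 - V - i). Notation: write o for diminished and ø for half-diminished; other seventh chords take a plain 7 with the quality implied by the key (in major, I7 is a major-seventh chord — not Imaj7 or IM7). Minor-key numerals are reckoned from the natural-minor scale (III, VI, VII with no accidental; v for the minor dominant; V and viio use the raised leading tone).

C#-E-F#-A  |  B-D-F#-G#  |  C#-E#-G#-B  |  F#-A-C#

i43 - iiø65 - V7 - i

C#-E-F#-A: minor seventh chord on F# = scale degree 1 → i43.
B-D-F#-G#: root G# is the supertonic; half-diminished seventh chord there is iiø65.
C#-E#-G#-B: dominant seventh chord on C# = scale degree 5 → V7.
F#-A-C#: root F# is the tonic; minor triad there is i.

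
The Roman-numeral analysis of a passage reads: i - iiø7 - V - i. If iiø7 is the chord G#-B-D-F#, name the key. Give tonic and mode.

F# minor

The chord G#m7b5 is a half-diminished seventh chord rooted on G#; its label is iiø7.
Counting down one scale step from G# places the tonic on F#; a half-diminished seventh chord on degree 2 is diatonic only in minor.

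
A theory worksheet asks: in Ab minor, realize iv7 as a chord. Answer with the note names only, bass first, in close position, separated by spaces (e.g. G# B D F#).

In Ab minor, the fourth degree is Db, and the diatonic chord built there is a minor seventh chord.
That chord is spelled Db-Fb-Ab-Cb.

Db Fb Ab Cb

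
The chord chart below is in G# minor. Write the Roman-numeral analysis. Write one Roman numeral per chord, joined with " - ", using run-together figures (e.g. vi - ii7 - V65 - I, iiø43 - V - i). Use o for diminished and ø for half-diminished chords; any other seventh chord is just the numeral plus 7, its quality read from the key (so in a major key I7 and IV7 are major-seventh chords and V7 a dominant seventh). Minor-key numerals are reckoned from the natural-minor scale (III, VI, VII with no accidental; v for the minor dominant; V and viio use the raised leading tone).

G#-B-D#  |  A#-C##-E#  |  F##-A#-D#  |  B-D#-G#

G#-B-D#: minor triad on G# = scale degree 1 → i.
A#-C##-E# is the secondary dominant of V (major triad on A#): V/V.
F##-A#-D#: major triad on D# = scale degree 5 → V6.
B-D#-G#: minor triad on G# = scale degree 1 → i6.

i - V/V - V6 - i6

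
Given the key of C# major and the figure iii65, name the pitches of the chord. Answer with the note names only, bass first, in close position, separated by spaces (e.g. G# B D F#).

G# B# D# E#

In C# major, the mediant is E#, and the diatonic chord built there is a minor seventh chord.
That chord is spelled E#-G#-B#-D#.
The figured bass 65 indicates first inversion, placing the third (G#) in the bass: G#-B#-D#-E#.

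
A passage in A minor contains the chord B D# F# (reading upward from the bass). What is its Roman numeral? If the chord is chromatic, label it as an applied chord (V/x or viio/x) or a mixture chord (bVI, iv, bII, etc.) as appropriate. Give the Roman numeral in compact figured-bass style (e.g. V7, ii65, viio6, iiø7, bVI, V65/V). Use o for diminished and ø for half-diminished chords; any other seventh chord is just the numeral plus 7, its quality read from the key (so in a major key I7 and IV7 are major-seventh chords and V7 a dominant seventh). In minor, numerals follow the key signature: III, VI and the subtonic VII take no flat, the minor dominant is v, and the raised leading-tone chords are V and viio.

V/V

Stacked in thirds the chord is B-D#-F#: a major triad on B.
B is not a diatonic chord root with this quality in A minor, but it lies a perfect fifth above E (V), so the chord functions as an applied dominant of V.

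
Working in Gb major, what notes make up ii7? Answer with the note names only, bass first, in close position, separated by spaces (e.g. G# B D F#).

Ab Cb Eb Gb

In Gb major, scale degree 2 is Ab, and the diatonic chord built there is a minor seventh chord.
Stacking thirds from Ab gives Ab-Cb-Eb-Gb.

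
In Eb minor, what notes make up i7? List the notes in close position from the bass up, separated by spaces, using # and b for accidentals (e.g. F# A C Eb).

Eb Gb Bb Db

In Eb minor, scale degree 1 is Eb, and the diatonic chord built there is a minor seventh chord.
Stacking thirds from Eb gives Eb-Gb-Bb-Db.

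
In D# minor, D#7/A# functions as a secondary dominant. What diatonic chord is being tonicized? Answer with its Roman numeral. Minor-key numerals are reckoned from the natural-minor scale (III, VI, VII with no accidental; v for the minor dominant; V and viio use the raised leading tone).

The chord is a dominant seventh chord on D#.
A dominant resolves down a perfect fifth: D# → G#. In D# minor, G# is scale degree 4, i.e. iv.

iv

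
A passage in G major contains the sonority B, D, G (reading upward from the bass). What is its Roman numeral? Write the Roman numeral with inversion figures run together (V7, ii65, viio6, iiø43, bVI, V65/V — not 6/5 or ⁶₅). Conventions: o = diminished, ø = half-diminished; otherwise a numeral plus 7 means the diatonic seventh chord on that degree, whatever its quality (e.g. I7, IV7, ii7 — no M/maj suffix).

I6

Stacked in thirds the chord is G-B-D: a major triad on G.
In G major, G is the tonic; the diatonic major triad there is I.
With B in the bass the chord is in first inversion, so the figured bass is 6.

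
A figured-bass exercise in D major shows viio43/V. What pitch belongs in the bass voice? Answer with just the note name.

The applied chord viio43/V is rooted on G#: G#-B-D-F.
The figure 43 means second inversion — the fifth is in the bass.

D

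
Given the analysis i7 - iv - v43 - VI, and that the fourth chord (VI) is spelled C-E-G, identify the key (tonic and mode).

The chord C is a major triad rooted on C; its label is VI.
If C is scale degree 6 and the mode makes that degree carry a major triad, the tonic is E and the mode is minor.

E minor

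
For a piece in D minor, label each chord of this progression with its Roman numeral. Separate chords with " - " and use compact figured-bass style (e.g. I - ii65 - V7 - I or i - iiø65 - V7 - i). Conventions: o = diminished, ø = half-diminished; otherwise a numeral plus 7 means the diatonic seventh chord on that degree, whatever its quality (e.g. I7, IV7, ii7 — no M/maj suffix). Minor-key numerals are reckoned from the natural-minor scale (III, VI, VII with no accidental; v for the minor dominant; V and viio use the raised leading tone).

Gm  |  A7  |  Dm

iv - V7 - i

Gm has root G, degree 4 in D minor, so iv.
A7: dominant seventh chord on A = scale degree 5 → V7.
Dm has root D, degree 1 in D minor, so i.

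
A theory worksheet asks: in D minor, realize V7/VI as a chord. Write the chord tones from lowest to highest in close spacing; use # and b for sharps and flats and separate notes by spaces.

The slash means an applied dominant: we want the dominant of VI. In D minor, VI is Bb major, and its dominant is built on F.
Building a dominant seventh chord on F gives F-A-C-Eb.

F A C Eb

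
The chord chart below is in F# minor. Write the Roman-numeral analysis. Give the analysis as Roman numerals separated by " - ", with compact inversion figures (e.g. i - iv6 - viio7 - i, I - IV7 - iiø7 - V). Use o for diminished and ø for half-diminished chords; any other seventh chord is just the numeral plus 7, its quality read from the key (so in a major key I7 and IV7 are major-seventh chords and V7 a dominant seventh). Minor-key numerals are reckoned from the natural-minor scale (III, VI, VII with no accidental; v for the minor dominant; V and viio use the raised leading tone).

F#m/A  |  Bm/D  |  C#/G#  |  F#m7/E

F#m/A has root F#, degree 1 in F# minor, so i6.
Bm/D: minor triad on B = scale degree 4 → iv6.
C#/G#: major triad on C# = scale degree 5 → V64.
F#m7/E: root F# is the tonic; minor seventh chord there is i42.

i6 - iv6 - V64 - i42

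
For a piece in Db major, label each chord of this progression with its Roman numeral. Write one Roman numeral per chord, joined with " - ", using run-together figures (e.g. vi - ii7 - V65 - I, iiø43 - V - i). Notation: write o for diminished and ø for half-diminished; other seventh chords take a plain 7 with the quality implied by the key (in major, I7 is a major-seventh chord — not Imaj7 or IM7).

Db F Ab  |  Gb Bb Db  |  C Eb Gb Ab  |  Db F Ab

I - IV - V65 - I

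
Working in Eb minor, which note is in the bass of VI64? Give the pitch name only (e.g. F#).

VI in Eb minor has root Cb; the chord is Cb-Eb-Gb.
The figure 64 means second inversion — the fifth is in the bass.

Gb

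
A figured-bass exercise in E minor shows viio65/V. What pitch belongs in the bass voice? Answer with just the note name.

C#

The applied chord viio65/V is rooted on A#: A#-C#-E-G.
The figure 65 means first inversion — the third is in the bass.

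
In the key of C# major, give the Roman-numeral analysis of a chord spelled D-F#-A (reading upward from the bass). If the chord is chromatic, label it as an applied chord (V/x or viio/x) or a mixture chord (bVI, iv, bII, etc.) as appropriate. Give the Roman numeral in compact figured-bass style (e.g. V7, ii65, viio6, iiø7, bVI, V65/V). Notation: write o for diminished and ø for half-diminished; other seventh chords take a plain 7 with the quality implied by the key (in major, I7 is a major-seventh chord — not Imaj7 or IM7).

bII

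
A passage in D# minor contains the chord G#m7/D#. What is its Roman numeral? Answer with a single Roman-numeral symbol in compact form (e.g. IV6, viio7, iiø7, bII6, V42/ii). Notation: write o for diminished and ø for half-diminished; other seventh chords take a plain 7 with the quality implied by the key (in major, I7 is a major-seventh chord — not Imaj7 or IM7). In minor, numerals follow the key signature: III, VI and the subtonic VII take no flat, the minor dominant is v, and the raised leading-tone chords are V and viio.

The pitches G#-B-D#-F# form a minor seventh chord rooted on G#.
In D# minor, G# is the subdominant; the diatonic minor seventh chord there is iv7.
With D# in the bass the chord is in second inversion, so the figured bass is 43.

iv43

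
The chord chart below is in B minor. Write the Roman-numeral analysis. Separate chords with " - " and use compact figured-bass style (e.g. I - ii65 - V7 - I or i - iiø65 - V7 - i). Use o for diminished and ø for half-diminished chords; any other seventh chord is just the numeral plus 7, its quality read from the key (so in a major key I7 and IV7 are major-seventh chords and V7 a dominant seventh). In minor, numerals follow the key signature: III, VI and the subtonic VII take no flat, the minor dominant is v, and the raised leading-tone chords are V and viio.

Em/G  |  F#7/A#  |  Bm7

iv6 - V65 - i7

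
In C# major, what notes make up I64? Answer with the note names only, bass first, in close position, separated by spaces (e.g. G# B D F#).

In C# major, scale degree 1 is C#, and the diatonic chord built there is a major triad.
Stacking thirds from C# gives C#-E#-G#.
The figured bass 64 indicates second inversion, placing the fifth (G#) in the bass: G#-C#-E#.

G# C# E#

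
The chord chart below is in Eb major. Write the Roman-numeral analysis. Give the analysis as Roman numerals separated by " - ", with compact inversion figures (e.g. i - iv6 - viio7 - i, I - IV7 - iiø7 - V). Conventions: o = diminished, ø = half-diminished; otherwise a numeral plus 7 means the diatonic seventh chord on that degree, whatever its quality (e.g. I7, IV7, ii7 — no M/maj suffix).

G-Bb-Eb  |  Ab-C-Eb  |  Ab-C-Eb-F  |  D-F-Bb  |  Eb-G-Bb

I6 - IV - ii65 - V6 - I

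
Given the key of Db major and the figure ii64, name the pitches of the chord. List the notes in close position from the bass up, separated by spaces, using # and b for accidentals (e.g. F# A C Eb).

The numeral's case and figure indicate a minor triad. In Db major its root, the second degree, is Eb.
Stacking thirds from Eb gives Eb-Gb-Bb.
The figured bass 64 indicates second inversion, placing the fifth (Bb) in the bass: Bb-Eb-Gb.

Bb Eb Gb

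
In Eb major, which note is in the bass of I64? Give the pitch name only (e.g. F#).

I in Eb major has root Eb; the chord is Eb-G-Bb.
The figure 64 means second inversion — the fifth is in the bass.

Bb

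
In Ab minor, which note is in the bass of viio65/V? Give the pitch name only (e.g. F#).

The applied chord viio65/V is rooted on D: D-F-Ab-Cb.
The figure 65 means first inversion — the third is in the bass.

F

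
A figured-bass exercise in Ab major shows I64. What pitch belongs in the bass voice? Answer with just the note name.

Eb

I in Ab major has root Ab; the chord is Ab-C-Eb.
The figure 64 means second inversion — the fifth is in the bass.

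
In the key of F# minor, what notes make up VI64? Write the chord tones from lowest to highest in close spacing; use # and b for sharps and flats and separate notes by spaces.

The numeral's case and figure indicate a major triad. In F# minor its root, scale degree 6, is D.
Stacking thirds from D gives D-F#-A.
With the 64 figure the chord is in second inversion; from the bass A upward in close position it reads A-D-F#.

A D F#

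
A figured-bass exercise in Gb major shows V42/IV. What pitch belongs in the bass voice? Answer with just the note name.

The applied chord V42/IV is rooted on Gb: Gb-Bb-Db-Fb.
The figure 42 means third inversion — the seventh is in the bass.

Fb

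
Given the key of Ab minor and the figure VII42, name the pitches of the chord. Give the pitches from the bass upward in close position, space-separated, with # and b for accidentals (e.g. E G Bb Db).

In Ab minor, the subtonic is Gb, and the diatonic chord built there is a dominant seventh chord.
Stacking thirds from Gb gives Gb-Bb-Db-Fb.
The figured bass 42 indicates third inversion, placing the seventh (Fb) in the bass: Fb-Gb-Bb-Db.

Fb Gb Bb Db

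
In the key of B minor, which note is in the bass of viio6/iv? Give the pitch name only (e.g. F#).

F#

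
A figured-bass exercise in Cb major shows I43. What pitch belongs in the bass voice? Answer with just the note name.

I in Cb major has root Cb; the chord is Cb-Eb-Gb-Bb.
The figure 43 means second inversion — the fifth is in the bass.

Gb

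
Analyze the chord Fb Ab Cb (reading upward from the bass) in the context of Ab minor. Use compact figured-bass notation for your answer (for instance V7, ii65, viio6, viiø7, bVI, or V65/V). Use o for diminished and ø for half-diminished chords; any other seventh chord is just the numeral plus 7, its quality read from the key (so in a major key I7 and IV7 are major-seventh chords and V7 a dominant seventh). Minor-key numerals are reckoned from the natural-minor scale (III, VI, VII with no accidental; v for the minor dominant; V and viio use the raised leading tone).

VI

Stacked in thirds the chord is Fb-Ab-Cb: a major triad on Fb.
In Ab minor, Fb is the submediant; the diatonic major triad there is VI.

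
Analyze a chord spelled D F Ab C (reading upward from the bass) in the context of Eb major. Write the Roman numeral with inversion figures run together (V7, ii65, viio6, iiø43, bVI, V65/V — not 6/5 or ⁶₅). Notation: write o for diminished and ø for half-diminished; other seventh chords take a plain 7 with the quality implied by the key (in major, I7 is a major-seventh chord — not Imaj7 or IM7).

viiø7

The pitches D-F-Ab-C form a half-diminished seventh chord rooted on D.
D is scale degree 7 in Eb major, and a half-diminished seventh chord on that degree is written viiø7.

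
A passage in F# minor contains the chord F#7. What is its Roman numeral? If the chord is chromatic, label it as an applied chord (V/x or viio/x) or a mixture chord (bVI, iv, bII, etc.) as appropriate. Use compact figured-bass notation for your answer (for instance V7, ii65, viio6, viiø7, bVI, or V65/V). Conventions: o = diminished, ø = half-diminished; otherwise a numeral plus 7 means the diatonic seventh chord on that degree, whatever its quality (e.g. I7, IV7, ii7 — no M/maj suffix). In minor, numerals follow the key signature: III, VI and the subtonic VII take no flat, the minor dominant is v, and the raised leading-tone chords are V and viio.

V7/iv

The pitches F#-A#-C#-E form a dominant seventh chord rooted on F#.
F# is not a diatonic chord root with this quality in F# minor, but it lies a perfect fifth above B (iv), so the chord functions as an applied dominant of iv.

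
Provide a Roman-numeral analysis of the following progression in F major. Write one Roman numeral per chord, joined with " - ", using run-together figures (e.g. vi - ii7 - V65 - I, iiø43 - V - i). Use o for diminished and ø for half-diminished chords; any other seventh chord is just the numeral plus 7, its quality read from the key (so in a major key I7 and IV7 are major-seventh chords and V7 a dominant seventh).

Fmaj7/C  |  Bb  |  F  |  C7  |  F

Fmaj7/C: root F is the tonic; major seventh chord there is I43.
Bb has root Bb, degree 4 in F major, so IV.
F: root F is the tonic; major triad there is I.
C7 has root C, degree 5 in F major, so V7.
F has root F, degree 1 in F major, so I.

I43 - IV - I - V7 - I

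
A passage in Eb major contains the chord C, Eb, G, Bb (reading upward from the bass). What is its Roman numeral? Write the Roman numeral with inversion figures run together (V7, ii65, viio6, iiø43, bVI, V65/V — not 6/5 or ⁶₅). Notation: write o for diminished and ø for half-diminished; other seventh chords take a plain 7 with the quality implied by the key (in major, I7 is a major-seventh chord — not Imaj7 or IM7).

Stacked in thirds the chord is C-Eb-G-Bb: a minor seventh chord on C.
In Eb major, C is the submediant; the diatonic minor seventh chord there is vi7.

vi7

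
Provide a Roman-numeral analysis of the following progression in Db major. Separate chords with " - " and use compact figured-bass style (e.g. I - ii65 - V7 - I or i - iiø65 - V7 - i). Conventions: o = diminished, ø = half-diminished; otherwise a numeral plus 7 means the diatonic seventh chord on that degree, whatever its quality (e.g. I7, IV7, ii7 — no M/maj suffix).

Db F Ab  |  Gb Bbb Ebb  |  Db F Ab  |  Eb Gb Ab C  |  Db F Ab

I - bII6 - I - V43 - I

Db-F-Ab: major triad on Db = scale degree 1 → I.
Gb-Bbb-Ebb: Ebb with this quality isn't in the key; a major triad on b2 is the Neapolitan sixth, bII6 (third, Gb, in the bass — hence the 6).
Db-F-Ab has root Db, degree 1 in Db major, so I.
Eb-Gb-Ab-C has root Ab, degree 5 in Db major, so V43.
Db-F-Ab: root Db is the tonic; major triad there is I.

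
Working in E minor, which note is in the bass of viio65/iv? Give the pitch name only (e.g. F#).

B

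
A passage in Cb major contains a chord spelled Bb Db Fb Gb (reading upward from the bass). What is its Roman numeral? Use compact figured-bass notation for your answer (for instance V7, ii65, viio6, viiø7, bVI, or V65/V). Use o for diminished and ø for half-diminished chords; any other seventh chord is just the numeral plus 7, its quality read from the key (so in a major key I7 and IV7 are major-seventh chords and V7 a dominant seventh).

V65

The pitches Gb-Bb-Db-Fb form a dominant seventh chord rooted on Gb.
Gb is scale degree 5 in Cb major, and a dominant seventh chord on that degree is written V7.
With Bb in the bass the chord is in first inversion, so the figured bass is 65.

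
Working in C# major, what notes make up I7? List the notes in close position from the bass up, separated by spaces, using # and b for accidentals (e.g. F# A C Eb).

C# E# G# B#

The numeral's case and figure indicate a major seventh chord. In C# major its root, scale degree 1, is C#.
That chord is spelled C#-E#-G#-B#.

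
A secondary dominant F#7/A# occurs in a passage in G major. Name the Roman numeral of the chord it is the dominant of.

iii

The chord is a dominant seventh chord on F#.
A dominant resolves down a perfect fifth: F# → B. In G major, B is scale degree 3, i.e. iii.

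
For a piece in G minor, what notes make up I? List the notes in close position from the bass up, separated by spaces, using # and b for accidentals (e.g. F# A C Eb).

Scale degree 1 in G minor is G; here the chord built on it is altered to a major triad. I is the major tonic (Picardy third), borrowed from the parallel major.
So the chord is G-B-D.

G B D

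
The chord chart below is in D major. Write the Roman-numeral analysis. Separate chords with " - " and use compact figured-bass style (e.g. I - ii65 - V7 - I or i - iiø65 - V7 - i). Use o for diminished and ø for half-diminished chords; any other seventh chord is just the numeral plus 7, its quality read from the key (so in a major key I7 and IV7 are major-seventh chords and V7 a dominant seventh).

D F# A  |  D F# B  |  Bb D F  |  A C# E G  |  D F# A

I - vi6 - bVI - V7 - I

D-F#-A has root D, degree 1 in D major, so I.
D-F#-B: minor triad on B = scale degree 6 → vi6.
Bb-D-F: Bb with this quality isn't in the key; it's bVI, borrowed from the parallel minor.
A-C#-E-G: dominant seventh chord on A = scale degree 5 → V7.
D-F#-A: root D is the tonic; major triad there is I.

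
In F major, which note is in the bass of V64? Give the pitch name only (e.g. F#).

G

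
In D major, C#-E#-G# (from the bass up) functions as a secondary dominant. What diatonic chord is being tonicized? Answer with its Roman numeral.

The chord is a major triad on C#.
A dominant resolves down a perfect fifth: C# → F#. In D major, F# is scale degree 3, i.e. iii.

iii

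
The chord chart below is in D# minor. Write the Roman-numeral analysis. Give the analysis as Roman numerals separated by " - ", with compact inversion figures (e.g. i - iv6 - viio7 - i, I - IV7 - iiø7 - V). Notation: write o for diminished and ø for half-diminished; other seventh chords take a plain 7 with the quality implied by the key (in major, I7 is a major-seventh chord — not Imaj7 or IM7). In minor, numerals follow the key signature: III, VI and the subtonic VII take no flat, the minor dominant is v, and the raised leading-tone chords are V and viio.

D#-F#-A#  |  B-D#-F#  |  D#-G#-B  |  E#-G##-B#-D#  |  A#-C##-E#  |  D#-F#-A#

i - VI - iv64 - V7/V - V - i

D#-F#-A#: root D# is the tonic; minor triad there is i.
B-D#-F# has root B, degree 6 in D# minor, so VI.
D#-G#-B: minor triad on G# = scale degree 4 → iv64.
E#-G##-B#-D#: a dominant seventh chord on E#, the applied dominant of V → V7/V.
A#-C##-E# has root A#, degree 5 in D# minor, so V.
D#-F#-A# has root D#, degree 1 in D# minor, so i.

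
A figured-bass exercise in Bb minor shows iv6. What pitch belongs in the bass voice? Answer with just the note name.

Gb

iv in Bb minor has root Eb; the chord is Eb-Gb-Bb.
The figure 6 means first inversion — the third is in the bass.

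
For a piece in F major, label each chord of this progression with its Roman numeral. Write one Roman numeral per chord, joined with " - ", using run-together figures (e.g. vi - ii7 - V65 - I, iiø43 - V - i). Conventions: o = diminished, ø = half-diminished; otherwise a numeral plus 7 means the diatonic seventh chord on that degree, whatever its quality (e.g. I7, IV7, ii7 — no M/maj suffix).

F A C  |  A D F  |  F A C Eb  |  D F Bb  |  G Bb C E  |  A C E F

I - vi64 - V7/IV - IV6 - V43 - I65

F-A-C: major triad on F = scale degree 1 → I.
A-D-F: minor triad on D = scale degree 6 → vi64.
F-A-C-Eb: a dominant seventh chord on F, the applied dominant of IV → V7/IV.
D-F-Bb: root Bb is the subdominant; major triad there is IV6.
G-Bb-C-E has root C, degree 5 in F major, so V43.
A-C-E-F: major seventh chord on F = scale degree 1 → I65.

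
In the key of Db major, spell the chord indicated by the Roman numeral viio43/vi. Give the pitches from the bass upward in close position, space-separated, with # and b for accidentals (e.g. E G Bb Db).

Eb Gb A C

The slash marks an applied leading-tone chord: viio of vi. In Db major, vi is Bb, so the leading tone to it is A, a half step below.
Building a fully diminished seventh chord on A gives A-C-Eb-Gb.
The figured bass 43 indicates second inversion, placing the fifth (Eb) in the bass: Eb-Gb-A-C.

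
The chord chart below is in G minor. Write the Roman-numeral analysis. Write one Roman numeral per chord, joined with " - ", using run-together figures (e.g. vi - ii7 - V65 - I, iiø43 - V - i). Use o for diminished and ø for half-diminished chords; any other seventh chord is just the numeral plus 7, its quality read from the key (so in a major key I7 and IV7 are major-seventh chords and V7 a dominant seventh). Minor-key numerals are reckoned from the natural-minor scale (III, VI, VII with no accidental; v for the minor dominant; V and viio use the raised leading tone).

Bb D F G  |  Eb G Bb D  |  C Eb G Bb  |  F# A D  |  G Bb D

i65 - VI7 - iv7 - V6 - i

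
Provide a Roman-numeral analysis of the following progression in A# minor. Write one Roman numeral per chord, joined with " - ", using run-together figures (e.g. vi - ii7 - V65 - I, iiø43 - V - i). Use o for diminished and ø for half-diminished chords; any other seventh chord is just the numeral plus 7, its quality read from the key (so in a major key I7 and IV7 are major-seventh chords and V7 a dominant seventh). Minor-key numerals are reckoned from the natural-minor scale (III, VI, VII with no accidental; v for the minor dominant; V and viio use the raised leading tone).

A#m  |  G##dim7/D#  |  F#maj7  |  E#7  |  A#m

A#m: minor triad on A# = scale degree 1 → i.
G##dim7/D#: root G## is the leading tone; fully diminished seventh chord there is viio43.
F#maj7: major seventh chord on F# = scale degree 6 → VI7.
E#7 has root E#, degree 5 in A# minor, so V7.
A#m has root A#, degree 1 in A# minor, so i.

i - viio43 - VI7 - V7 - i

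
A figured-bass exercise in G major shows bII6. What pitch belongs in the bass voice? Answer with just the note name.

C

bII in G major has root Ab; the chord is Ab-C-Eb.
The figure 6 means first inversion — the third is in the bass.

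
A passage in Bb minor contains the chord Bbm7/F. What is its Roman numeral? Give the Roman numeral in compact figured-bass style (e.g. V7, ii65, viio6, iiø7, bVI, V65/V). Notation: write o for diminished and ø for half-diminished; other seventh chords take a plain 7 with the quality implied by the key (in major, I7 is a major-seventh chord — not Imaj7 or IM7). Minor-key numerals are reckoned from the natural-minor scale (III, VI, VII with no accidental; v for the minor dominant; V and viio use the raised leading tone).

i43

The pitches Bb-Db-F-Ab form a minor seventh chord rooted on Bb.
In Bb minor, Bb is the tonic; the diatonic minor seventh chord there is i7.
With F in the bass the chord is in second inversion, so the figured bass is 43.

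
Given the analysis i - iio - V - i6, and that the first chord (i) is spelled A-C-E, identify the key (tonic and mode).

A minor

The chord Am is a minor triad rooted on A; its label is i.
If A is scale degree 1 and the mode makes that degree carry a minor triad, the tonic is A and the mode is minor.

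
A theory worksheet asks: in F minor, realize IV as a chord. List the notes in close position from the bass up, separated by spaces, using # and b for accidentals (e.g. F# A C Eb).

Scale degree 4 in F minor is Bb; here the chord built on it is altered to a major triad. IV is the major subdominant, borrowed from the parallel major.
So the chord is Bb-D-F, a major triad.

Bb D F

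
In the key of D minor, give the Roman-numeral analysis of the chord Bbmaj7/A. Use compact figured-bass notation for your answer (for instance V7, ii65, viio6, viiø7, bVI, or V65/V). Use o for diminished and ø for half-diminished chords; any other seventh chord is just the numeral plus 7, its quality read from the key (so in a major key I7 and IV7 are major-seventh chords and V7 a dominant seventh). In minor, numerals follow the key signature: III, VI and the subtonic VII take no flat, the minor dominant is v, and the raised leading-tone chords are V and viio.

The pitches Bb-D-F-A form a major seventh chord rooted on Bb.
In D minor, Bb is the submediant; the diatonic major seventh chord there is VI7.
With A in the bass the chord is in third inversion, so the figured bass is 42.

VI42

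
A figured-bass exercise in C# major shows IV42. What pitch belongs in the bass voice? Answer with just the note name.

IV in C# major has root F#; the chord is F#-A#-C#-E#.
The figure 42 means third inversion — the seventh is in the bass.

E#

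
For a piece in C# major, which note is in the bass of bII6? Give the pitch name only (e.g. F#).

F#

bII in C# major has root D; the chord is D-F#-A.
The figure 6 means first inversion — the third is in the bass.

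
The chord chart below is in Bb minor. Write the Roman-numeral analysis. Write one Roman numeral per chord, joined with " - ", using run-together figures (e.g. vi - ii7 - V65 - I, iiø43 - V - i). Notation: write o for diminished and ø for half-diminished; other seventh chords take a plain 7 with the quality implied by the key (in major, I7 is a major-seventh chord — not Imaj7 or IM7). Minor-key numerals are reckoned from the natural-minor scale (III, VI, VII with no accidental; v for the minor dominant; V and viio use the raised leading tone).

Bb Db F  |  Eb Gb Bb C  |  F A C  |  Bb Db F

Bb-Db-F has root Bb, degree 1 in Bb minor, so i.
Eb-Gb-Bb-C: root C is the supertonic; half-diminished seventh chord there is iiø65.
F-A-C: root F is the dominant; major triad there is V.
Bb-Db-F has root Bb, degree 1 in Bb minor, so i.

i - iiø65 - V - i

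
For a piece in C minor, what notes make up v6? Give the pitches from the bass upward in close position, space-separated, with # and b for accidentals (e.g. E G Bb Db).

The numeral's case and figure indicate a minor triad. In C minor its root, the dominant, is G.
That chord is spelled G-Bb-D.
The figured bass 6 indicates first inversion, placing the third (Bb) in the bass: Bb-D-G.

Bb D G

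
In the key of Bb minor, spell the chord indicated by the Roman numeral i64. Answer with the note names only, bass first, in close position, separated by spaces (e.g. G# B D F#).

F Bb Db

The numeral's case and figure indicate a minor triad. In Bb minor its root, scale degree 1, is Bb.
Stacking thirds from Bb gives Bb-Db-F.
With the 64 figure the chord is in second inversion; from the bass F upward in close position it reads F-Bb-Db.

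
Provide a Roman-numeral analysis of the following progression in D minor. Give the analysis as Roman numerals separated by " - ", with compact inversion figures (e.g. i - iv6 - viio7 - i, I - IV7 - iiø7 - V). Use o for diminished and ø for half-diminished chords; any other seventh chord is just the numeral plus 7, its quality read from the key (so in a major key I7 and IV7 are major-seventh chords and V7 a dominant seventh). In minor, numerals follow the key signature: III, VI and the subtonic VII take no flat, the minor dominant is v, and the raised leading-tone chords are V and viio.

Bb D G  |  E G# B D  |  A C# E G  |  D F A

Bb-D-G has root G, degree 4 in D minor, so iv6.
E-G#-B-D: a dominant seventh chord on E, the applied dominant of V → V7/V.
A-C#-E-G: dominant seventh chord on A = scale degree 5 → V7.
D-F-A has root D, degree 1 in D minor, so i.

iv6 - V7/V - V7 - i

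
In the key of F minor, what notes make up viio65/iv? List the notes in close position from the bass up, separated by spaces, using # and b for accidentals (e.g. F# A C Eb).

C Eb Gb A

The slash marks an applied leading-tone chord: viio of iv. In F minor, iv is Bb, so the leading tone to it is A, a half step below.
Building a fully diminished seventh chord on A gives A-C-Eb-Gb.
The figured bass 65 indicates first inversion, placing the third (C) in the bass: C-Eb-Gb-A.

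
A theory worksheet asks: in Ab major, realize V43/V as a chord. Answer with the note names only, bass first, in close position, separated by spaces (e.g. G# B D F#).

F Ab Bb D

The slash means an applied dominant: we want the dominant of V. In Ab major, V is Eb major, and its dominant is built on Bb.
Building a dominant seventh chord on Bb gives Bb-D-F-Ab.
The figured bass 43 indicates second inversion, placing the fifth (F) in the bass: F-Ab-Bb-D.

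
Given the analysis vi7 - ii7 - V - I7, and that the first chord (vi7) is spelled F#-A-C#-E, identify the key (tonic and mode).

A major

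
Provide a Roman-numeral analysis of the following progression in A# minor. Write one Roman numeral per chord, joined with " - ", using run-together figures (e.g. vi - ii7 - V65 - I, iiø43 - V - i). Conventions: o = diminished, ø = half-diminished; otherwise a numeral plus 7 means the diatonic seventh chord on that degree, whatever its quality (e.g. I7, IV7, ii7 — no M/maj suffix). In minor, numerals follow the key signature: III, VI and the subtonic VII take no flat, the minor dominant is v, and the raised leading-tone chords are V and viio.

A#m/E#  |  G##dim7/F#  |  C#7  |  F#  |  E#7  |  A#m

A#m/E#: root A# is the tonic; minor triad there is i64.
G##dim7/F#: root G## is the leading tone; fully diminished seventh chord there is viio42.
C#7: a dominant seventh chord on C#, the applied dominant of VI → V7/VI.
F#: root F# is the submediant; major triad there is VI.
E#7: dominant seventh chord on E# = scale degree 5 → V7.
A#m has root A#, degree 1 in A# minor, so i.

i64 - viio42 - V7/VI - VI - V7 - i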